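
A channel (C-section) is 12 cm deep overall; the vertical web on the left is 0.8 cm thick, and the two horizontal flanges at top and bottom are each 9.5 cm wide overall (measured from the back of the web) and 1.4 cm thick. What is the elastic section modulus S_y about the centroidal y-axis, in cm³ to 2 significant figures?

S_y ≈ 54 cm³

Split into non-overlapping primitives; take the origin at the lower-left of the bounding box.
Web: 0.8 × 12, A = 9.6 cm², x = 0.4 cm, Ī = 0.512 cm⁴.
Top flange (beyond web): 8.7 × 1.4, A = 12.18 cm², x = 5.15 cm, Ī = 76.83 cm⁴.
Bottom flange (beyond web): 8.7 × 1.4, A = 12.18 cm², x = 5.15 cm, Ī = 76.83 cm⁴.
Centroid: x̄ = ΣA·x / ΣA = 3.807 cm.
Transfer each piece to the centroidal y-axis using Ī + A·d² with d = x − 3.807:
  web: d = -3.407 cm → contributes +112 cm⁴
  top flange (beyond web): d = 1.343 cm → contributes +98.79 cm⁴
  bottom flange (beyond web): d = 1.343 cm → contributes +98.79 cm⁴
Total I = 309.5 cm⁴.
Extreme fibre distance c = 5.693 cm; S = I/c = 54.37 cm³.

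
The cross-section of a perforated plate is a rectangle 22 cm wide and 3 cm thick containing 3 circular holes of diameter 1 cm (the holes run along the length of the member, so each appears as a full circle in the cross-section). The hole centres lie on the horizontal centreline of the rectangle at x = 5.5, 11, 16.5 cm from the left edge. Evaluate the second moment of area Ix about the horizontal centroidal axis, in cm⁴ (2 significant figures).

Ix ≈ 49 cm⁴

Split into non-overlapping primitives; take the origin at the lower-left of the bounding box.
Plate: 22 × 3, A = 66 cm², y = 1.5 cm, Ī = 49.5 cm⁴.
Hole 1 (subtracted): ⌀1, A = 0.7854 cm², y = 1.5 cm, Ī = 0.04909 cm⁴.
Hole 2 (subtracted): ⌀1, A = 0.7854 cm², y = 1.5 cm, Ī = 0.04909 cm⁴.
Hole 3 (subtracted): ⌀1, A = 0.7854 cm², y = 1.5 cm, Ī = 0.04909 cm⁴.
By symmetry the centroid is at mid-height, ȳ = 1.5 cm.
All pieces are centred on the horizontal centroidal axis, so I = ΣĪ (holes subtracted) = 49.35 cm⁴.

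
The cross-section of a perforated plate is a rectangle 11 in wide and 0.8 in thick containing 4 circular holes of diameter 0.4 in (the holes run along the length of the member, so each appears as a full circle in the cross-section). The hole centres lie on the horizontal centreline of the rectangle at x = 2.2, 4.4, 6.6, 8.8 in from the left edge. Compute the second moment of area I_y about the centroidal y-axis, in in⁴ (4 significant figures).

I_y ≈ 85.69 in⁴

Decompose the section into non-overlapping parts with the origin at the bottom-left of its bounding rectangle.
Plate: 11 × 0.8, A = 8.8 in², x = 5.5 in, Ī = 88.7333 in⁴.
Hole 1 (subtracted): ⌀0.4, A = 0.125664 in², x = 2.2 in, Ī = 0.00125664 in⁴.
Hole 2 (subtracted): ⌀0.4, A = 0.125664 in², x = 4.4 in, Ī = 0.00125664 in⁴.
Hole 3 (subtracted): ⌀0.4, A = 0.125664 in², x = 6.6 in, Ī = 0.00125664 in⁴.
Hole 4 (subtracted): ⌀0.4, A = 0.125664 in², x = 8.8 in, Ī = 0.00125664 in⁴.
By symmetry the centroid is at mid-width, x̄ = 5.5 in.
Transfer each piece to the centroidal y-axis using Ī + A·d² with d = x − 5.5:
  plate: d = 0 in → contributes +88.7333 in⁴
  hole 1: d = -3.3 in → contributes −1.36973 in⁴
  hole 2: d = -1.1 in → contributes −0.15331 in⁴
  hole 3: d = 1.1 in → contributes −0.15331 in⁴
  hole 4: d = 3.3 in → contributes −1.36973 in⁴
Total I = 85.6872 in⁴.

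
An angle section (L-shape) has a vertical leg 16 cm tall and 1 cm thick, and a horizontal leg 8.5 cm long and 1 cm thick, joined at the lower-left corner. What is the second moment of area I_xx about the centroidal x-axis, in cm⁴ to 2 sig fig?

I_xx ≈ 630 cm⁴

Decompose the section into non-overlapping parts with the origin at the bottom-left of its bounding rectangle.
Vertical leg: 1 × 16, A = 16 cm², y = 8 cm, Ī = 341.3 cm⁴.
Horizontal leg (remainder): 7.5 × 1, A = 7.5 cm², y = 0.5 cm, Ī = 0.625 cm⁴.
Centroid: ȳ = ΣA·y / ΣA = 5.606 cm.
Transfer each piece to the centroidal x-axis using Ī + A·d² with d = y − 5.606:
  vertical leg: d = 2.394 cm → contributes +433 cm⁴
  horizontal leg (remainder): d = -5.106 cm → contributes +196.2 cm⁴
Total I = 629.2 cm⁴.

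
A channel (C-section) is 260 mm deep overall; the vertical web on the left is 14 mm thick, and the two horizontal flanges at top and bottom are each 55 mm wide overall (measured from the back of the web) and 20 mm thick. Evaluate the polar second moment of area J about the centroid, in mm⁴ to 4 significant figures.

J ≈ 4.532 × 10⁷ mm⁴

Break the section into simple shapes (no overlaps), measuring from the bottom-left corner of the bounding box.
Web: 14 × 260, A = 3 640 mm², y = 130 mm, Ī = 20 505 333 mm⁴.
Top flange (beyond web): 41 × 20, A = 820 mm², y = 250 mm, Ī = 27333.3 mm⁴.
Bottom flange (beyond web): 41 × 20, A = 820 mm², y = 10 mm, Ī = 27333.3 mm⁴.
By symmetry the centroid is at mid-height, ȳ = 130 mm.
Transfer each piece to the centroidal x-axis using Ī + A·d² with d = y − 130:
  web: d = 0 mm → contributes +20 505 333 mm⁴
  top flange (beyond web): d = 120 mm → contributes +11 835 333 mm⁴
  bottom flange (beyond web): d = -120 mm → contributes +11 835 333 mm⁴
Total I = 44 176 000 mm⁴.
For the y-axis: x̄ = 15.5417 mm.
Repeating about the centroidal y-axis gives I_y = 1 144 211 mm⁴.
Polar second moment: J = I_x + I_y = 45 320 211 mm⁴.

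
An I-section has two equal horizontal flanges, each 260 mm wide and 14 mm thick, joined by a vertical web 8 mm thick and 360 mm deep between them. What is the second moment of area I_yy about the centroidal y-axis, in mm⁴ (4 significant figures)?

I_yy ≈ 4.103 × 10⁷ mm⁴

Break the section into simple shapes (no overlaps), measuring from the bottom-left corner of the bounding box.
Bottom flange: 260 × 14, A = 3 640 mm², x = 130 mm, Ī = 20 505 333 mm⁴.
Web: 8 × 360, A = 2 880 mm², x = 130 mm, Ī = 15 360 mm⁴.
Top flange: 260 × 14, A = 3 640 mm², x = 130 mm, Ī = 20 505 333 mm⁴.
By symmetry the centroid is at mid-width, x̄ = 130 mm.
All pieces are centred on the centroidal y-axis, so I = ΣĪ = 41 026 027 mm⁴.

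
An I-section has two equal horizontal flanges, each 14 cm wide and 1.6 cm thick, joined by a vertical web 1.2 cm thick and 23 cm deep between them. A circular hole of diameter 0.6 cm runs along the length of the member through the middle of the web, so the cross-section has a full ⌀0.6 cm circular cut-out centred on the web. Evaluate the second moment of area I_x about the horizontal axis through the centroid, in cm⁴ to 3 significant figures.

Split into non-overlapping primitives; take the origin at the lower-left of the bounding box.
Bottom flange: 14 × 1.6, A = 22.4 cm², y = 0.8 cm, Ī = 4.7787 cm⁴.
Web: 1.2 × 23, A = 27.6 cm², y = 13.1 cm, Ī = 1216.7 cm⁴.
Top flange: 14 × 1.6, A = 22.4 cm², y = 25.4 cm, Ī = 4.7787 cm⁴.
Hole (subtracted): ⌀0.6, A = 0.28274 cm², y = 13.1 cm, Ī = 0.0063617 cm⁴.
By symmetry the centroid is at mid-height, ȳ = 13.1 cm.
Transfer each piece to the horizontal axis through the centroid using Ī + A·d² with d = y − 13.1:
  bottom flange: d = -12.3 cm → contributes +3393.7 cm⁴
  web: d = 0 cm → contributes +1216.7 cm⁴
  top flange: d = 12.3 cm → contributes +3393.7 cm⁴
  hole: d = 0 cm → contributes −0.0063617 cm⁴
Total I = 8 004 cm⁴.

I_x ≈ 8000 cm⁴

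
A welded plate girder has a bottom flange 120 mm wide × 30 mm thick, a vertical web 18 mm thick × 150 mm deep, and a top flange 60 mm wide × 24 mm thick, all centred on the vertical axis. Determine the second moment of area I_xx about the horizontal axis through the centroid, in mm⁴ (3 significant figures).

Decompose the section into non-overlapping parts with the origin at the bottom-left of its bounding rectangle.
Bottom plate: 120 × 30, A = 3 600 mm², y = 15 mm, Ī = 270 000 mm⁴.
Web plate: 18 × 150, A = 2 700 mm², y = 105 mm, Ī = 5 062 500 mm⁴.
Top plate: 60 × 24, A = 1 440 mm², y = 192 mm, Ī = 69 120 mm⁴.
Centroid: ȳ = ΣA·y / ΣA = 79.326 mm.
Transfer each piece to the horizontal axis through the centroid using Ī + A·d² with d = y − 79.326:
  bottom plate: d = -64.326 mm → contributes +15 166 010 mm⁴
  web plate: d = 25.674 mm → contributes +6 842 275 mm⁴
  top plate: d = 112.67 mm → contributes +18 350 675 mm⁴
Total I = 40 358 960 mm⁴.

I_xx ≈ 4.04 × 10⁷ mm⁴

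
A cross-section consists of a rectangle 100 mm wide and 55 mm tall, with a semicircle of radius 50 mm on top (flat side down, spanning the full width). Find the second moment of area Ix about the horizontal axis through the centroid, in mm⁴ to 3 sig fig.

Ix ≈ 7.51 × 10⁶ mm⁴

Treat the section as a set of non-overlapping primitives; coordinates are from the bounding-box lower-left.
Rectangular body: 100 × 55, A = 5 500 mm², y = 27.5 mm, Ī = 1 386 458 mm⁴.
Semicircular cap: semicircle r = 50, A = 3 927 mm², y = 76.221 mm, Ī = 685 981 mm⁴.
Centroid: ȳ = ΣA·y / ΣA = 47.796 mm.
Transfer each piece to the horizontal axis through the centroid using Ī + A·d² with d = y − 47.796:
  rectangular body: d = -20.296 mm → contributes +3 651 951 mm⁴
  semicircular cap: d = 28.425 mm → contributes +3 858 947 mm⁴
Total I = 7 510 898 mm⁴.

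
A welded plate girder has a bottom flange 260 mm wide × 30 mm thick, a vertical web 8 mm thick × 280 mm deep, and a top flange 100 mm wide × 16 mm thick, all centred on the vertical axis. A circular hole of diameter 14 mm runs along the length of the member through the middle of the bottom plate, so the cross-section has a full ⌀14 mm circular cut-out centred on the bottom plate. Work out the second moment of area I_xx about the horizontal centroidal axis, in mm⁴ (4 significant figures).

I_xx ≈ 1.557 × 10⁸ mm⁴

Decompose the section into non-overlapping parts with the origin at the bottom-left of its bounding rectangle.
Bottom plate: 260 × 30, A = 7 800 mm², y = 15 mm, Ī = 585 000 mm⁴.
Web plate: 8 × 280, A = 2 240 mm², y = 170 mm, Ī = 14 634 667 mm⁴.
Top plate: 100 × 16, A = 1 600 mm², y = 318 mm, Ī = 34133.3 mm⁴.
Hole (subtracted): ⌀14, A = 153.938 mm², y = 15 mm, Ī = 1885.74 mm⁴.
Centroid: ȳ = ΣA·y / ΣA = 87.4356 mm.
Transfer each piece to the horizontal centroidal axis using Ī + A·d² with d = y − 87.4356:
  bottom plate: d = -72.4356 mm → contributes +41 510 967 mm⁴
  web plate: d = 82.5644 mm → contributes +29 904 471 mm⁴
  top plate: d = 230.564 mm → contributes +85 090 028 mm⁴
  hole: d = -72.4356 mm → contributes −809 586 mm⁴
Total I = 155 695 880 mm⁴.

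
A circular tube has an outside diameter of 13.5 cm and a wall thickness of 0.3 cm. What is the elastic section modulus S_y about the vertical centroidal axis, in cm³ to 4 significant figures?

S_y ≈ 40.16 cm³

Decompose the section into non-overlapping parts with the origin at the bottom-left of its bounding rectangle.
Outer circle: ⌀13.5, A = 143.139 cm², x = 6.75 cm, Ī = 1630.44 cm⁴.
Bore (subtracted): ⌀12.9, A = 130.698 cm², x = 6.75 cm, Ī = 1359.34 cm⁴.
By symmetry the centroid is at mid-width, x̄ = 6.75 cm.
All pieces are centred on the vertical centroidal axis, so I = ΣĪ (holes subtracted) = 271.099 cm⁴.
Extreme fibre distance c = 6.75 cm; S = I/c = 40.1627 cm³.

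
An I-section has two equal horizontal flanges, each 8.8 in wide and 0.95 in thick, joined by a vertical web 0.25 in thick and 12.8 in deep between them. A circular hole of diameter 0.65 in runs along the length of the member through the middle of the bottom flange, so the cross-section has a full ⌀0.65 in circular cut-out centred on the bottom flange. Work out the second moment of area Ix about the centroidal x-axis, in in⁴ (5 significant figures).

Treat the section as a set of non-overlapping primitives; coordinates are from the bounding-box lower-left.
Bottom flange: 8.8 × 0.95, A = 8.36 in², y = 0.475 in, Ī = 0.6287417 in⁴.
Web: 0.25 × 12.8, A = 3.2 in², y = 7.35 in, Ī = 43.69067 in⁴.
Top flange: 8.8 × 0.95, A = 8.36 in², y = 14.225 in, Ī = 0.6287417 in⁴.
Hole (subtracted): ⌀0.65, A = 0.3318307 in², y = 0.475 in, Ī = 0.008762405 in⁴.
Centroid: ȳ = ΣA·y / ΣA = 7.466465 in.
Transfer each piece to the centroidal x-axis using Ī + A·d² with d = y − 7.466465:
  bottom flange: d = -6.991465 in → contributes +409.2704 in⁴
  web: d = -0.116465 in → contributes +43.73407 in⁴
  top flange: d = 6.758535 in → contributes +382.4951 in⁴
  hole: d = -6.991465 in → contributes −16.22884 in⁴
Total I = 819.2708 in⁴.

Ix ≈ 819.27 in⁴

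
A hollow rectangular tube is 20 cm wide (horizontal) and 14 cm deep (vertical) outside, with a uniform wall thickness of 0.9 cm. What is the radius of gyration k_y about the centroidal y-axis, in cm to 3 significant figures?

Treat the section as a set of non-overlapping primitives; coordinates are from the bounding-box lower-left.
Outer rectangle: 20 × 14, A = 280 cm², x = 10 cm, Ī = 9333.3 cm⁴.
Inner void (subtracted): 18.2 × 12.2, A = 222.04 cm², x = 10 cm, Ī = 6 129 cm⁴.
By symmetry the centroid is at mid-width, x̄ = 10 cm.
All pieces are centred on the centroidal y-axis, so I = ΣĪ (holes subtracted) = 3204.3 cm⁴.
Radius of gyration: k = √(I/A) = √(3204.3 / 57.96) = 7.4354 cm.

k_y ≈ 7.44 cm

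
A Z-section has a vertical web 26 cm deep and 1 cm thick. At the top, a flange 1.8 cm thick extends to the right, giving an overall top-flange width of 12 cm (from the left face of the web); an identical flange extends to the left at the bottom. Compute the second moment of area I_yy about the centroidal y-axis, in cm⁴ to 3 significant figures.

Break the section into simple shapes (no overlaps), measuring from the bottom-left corner of the bounding box.
Web: 1 × 26, A = 26 cm², x = 11.5 cm, Ī = 2.1667 cm⁴.
Top flange (beyond web): 11 × 1.8, A = 19.8 cm², x = 17.5 cm, Ī = 199.65 cm⁴.
Bottom flange (beyond web): 11 × 1.8, A = 19.8 cm², x = 5.5 cm, Ī = 199.65 cm⁴.
Centroid: x̄ = ΣA·x / ΣA = 11.5 cm.
Transfer each piece to the centroidal y-axis using Ī + A·d² with d = x − 11.5:
  web: d = 0 cm → contributes +2.1667 cm⁴
  top flange (beyond web): d = 6 cm → contributes +912.45 cm⁴
  bottom flange (beyond web): d = -6 cm → contributes +912.45 cm⁴
Total I = 1827.1 cm⁴.

I_yy ≈ 1830 cm⁴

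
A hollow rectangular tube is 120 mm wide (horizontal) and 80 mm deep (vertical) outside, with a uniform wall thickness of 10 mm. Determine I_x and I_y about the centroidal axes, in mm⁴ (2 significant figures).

Break the section into simple shapes (no overlaps), measuring from the bottom-left corner of the bounding box.
Outer rectangle: 120 × 80, A = 9 600 mm², y = 40 mm, Ī = 5 120 000 mm⁴.
Inner void (subtracted): 100 × 60, A = 6 000 mm², y = 40 mm, Ī = 1 800 000 mm⁴.
By symmetry the centroid is at mid-height, ȳ = 40 mm.
All pieces are centred on the centroidal x-axis, so I = ΣĪ (holes subtracted) = 3 320 000 mm⁴.
Repeating about the centroidal y-axis gives I_y = 6 520 000 mm⁴.

I_x ≈ 3.3 × 10⁶ mm⁴, I_y ≈ 6.5 × 10⁶ mm⁴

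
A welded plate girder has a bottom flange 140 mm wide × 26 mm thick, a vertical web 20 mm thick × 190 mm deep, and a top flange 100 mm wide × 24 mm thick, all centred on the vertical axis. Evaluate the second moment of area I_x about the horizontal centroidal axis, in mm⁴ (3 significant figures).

I_x ≈ 7.98 × 10⁷ mm⁴

Decompose the section into non-overlapping parts with the origin at the bottom-left of its bounding rectangle.
Bottom plate: 140 × 26, A = 3 640 mm², y = 13 mm, Ī = 205 053 mm⁴.
Web plate: 20 × 190, A = 3 800 mm², y = 121 mm, Ī = 11 431 667 mm⁴.
Top plate: 100 × 24, A = 2 400 mm², y = 228 mm, Ī = 115 200 mm⁴.
Centroid: ȳ = ΣA·y / ΣA = 107.15 mm.
Transfer each piece to the horizontal centroidal axis using Ī + A·d² with d = y − 107.15:
  bottom plate: d = -94.146 mm → contributes +32 468 316 mm⁴
  web plate: d = 13.854 mm → contributes +12 160 977 mm⁴
  top plate: d = 120.85 mm → contributes +35 168 656 mm⁴
Total I = 79 797 949 mm⁴.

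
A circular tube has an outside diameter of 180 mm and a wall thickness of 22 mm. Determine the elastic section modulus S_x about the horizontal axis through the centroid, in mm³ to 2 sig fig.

Treat the section as a set of non-overlapping primitives; coordinates are from the bounding-box lower-left.
Outer circle: ⌀180, A = 25 447 mm², y = 90 mm, Ī = 51 529 974 mm⁴.
Bore (subtracted): ⌀136, A = 14 527 mm², y = 90 mm, Ī = 16 792 893 mm⁴.
By symmetry the centroid is at mid-height, ȳ = 90 mm.
All pieces are centred on the horizontal axis through the centroid, so I = ΣĪ (holes subtracted) = 34 737 080 mm⁴.
Extreme fibre distance c = 90 mm; S = I/c = 385 968 mm³.

S_x ≈ 3.9 × 10⁵ mm³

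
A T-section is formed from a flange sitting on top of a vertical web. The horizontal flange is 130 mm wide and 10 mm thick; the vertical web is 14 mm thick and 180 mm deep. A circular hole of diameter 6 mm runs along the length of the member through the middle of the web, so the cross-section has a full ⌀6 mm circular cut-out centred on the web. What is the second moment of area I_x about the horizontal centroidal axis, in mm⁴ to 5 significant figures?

Treat the section as a set of non-overlapping primitives; coordinates are from the bounding-box lower-left.
Flange: 130 × 10, A = 1 300 mm², y = 185 mm, Ī = 10833.33 mm⁴.
Web: 14 × 180, A = 2 520 mm², y = 90 mm, Ī = 6 804 000 mm⁴.
Hole (subtracted): ⌀6, A = 28.27433 mm², y = 90 mm, Ī = 63.61725 mm⁴.
Centroid: ȳ = ΣA·y / ΣA = 122.5709 mm.
Transfer each piece to the horizontal centroidal axis using Ī + A·d² with d = y − 122.5709:
  flange: d = 62.42908 mm → contributes +5 077 440 mm⁴
  web: d = -32.57092 mm → contributes +9 477 380 mm⁴
  hole: d = -32.57092 mm → contributes −30058.87 mm⁴
Total I = 14 524 761 mm⁴.

I_x ≈ 1.4525 × 10⁷ mm⁴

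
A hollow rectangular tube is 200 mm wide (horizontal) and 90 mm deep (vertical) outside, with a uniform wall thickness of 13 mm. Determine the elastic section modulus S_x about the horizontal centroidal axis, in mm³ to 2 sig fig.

Decompose the section into non-overlapping parts with the origin at the bottom-left of its bounding rectangle.
Outer rectangle: 200 × 90, A = 18 000 mm², y = 45 mm, Ī = 12 150 000 mm⁴.
Inner void (subtracted): 174 × 64, A = 11 136 mm², y = 45 mm, Ī = 3 801 088 mm⁴.
By symmetry the centroid is at mid-height, ȳ = 45 mm.
All pieces are centred on the horizontal centroidal axis, so I = ΣĪ (holes subtracted) = 8 348 912 mm⁴.
Extreme fibre distance c = 45 mm; S = I/c = 185 531 mm³.

S_x ≈ 1.9 × 10⁵ mm³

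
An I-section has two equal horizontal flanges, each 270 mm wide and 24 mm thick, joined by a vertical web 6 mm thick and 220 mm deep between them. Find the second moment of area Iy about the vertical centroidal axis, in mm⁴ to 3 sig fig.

Iy ≈ 7.87 × 10⁷ mm⁴

Break the section into simple shapes (no overlaps), measuring from the bottom-left corner of the bounding box.
Bottom flange: 270 × 24, A = 6 480 mm², x = 135 mm, Ī = 39 366 000 mm⁴.
Web: 6 × 220, A = 1 320 mm², x = 135 mm, Ī = 3 960 mm⁴.
Top flange: 270 × 24, A = 6 480 mm², x = 135 mm, Ī = 39 366 000 mm⁴.
By symmetry the centroid is at mid-width, x̄ = 135 mm.
All pieces are centred on the vertical centroidal axis, so I = ΣĪ = 78 735 960 mm⁴.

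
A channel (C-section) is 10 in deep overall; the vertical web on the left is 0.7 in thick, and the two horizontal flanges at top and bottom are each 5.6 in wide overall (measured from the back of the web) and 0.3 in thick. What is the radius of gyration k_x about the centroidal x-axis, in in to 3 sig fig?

k_x ≈ 3.58 in

Treat the section as a set of non-overlapping primitives; coordinates are from the bounding-box lower-left.
Web: 0.7 × 10, A = 7 in², y = 5 in, Ī = 58.333 in⁴.
Top flange (beyond web): 4.9 × 0.3, A = 1.47 in², y = 9.85 in, Ī = 0.011025 in⁴.
Bottom flange (beyond web): 4.9 × 0.3, A = 1.47 in², y = 0.15 in, Ī = 0.011025 in⁴.
By symmetry the centroid is at mid-height, ȳ = 5 in.
Transfer each piece to the centroidal x-axis using Ī + A·d² with d = y − 5:
  web: d = 0 in → contributes +58.333 in⁴
  top flange (beyond web): d = 4.85 in → contributes +34.589 in⁴
  bottom flange (beyond web): d = -4.85 in → contributes +34.589 in⁴
Total I = 127.51 in⁴.
Radius of gyration: k = √(I/A) = √(127.51 / 9.94) = 3.5816 in.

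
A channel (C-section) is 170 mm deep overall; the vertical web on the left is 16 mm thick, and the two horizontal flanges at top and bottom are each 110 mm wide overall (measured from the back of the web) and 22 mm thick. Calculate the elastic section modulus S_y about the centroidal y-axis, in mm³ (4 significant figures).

S_y ≈ 1.172 × 10⁵ mm³

Treat the section as a set of non-overlapping primitives; coordinates are from the bounding-box lower-left.
Web: 16 × 170, A = 2 720 mm², x = 8 mm, Ī = 58026.7 mm⁴.
Top flange (beyond web): 94 × 22, A = 2 068 mm², x = 63 mm, Ī = 1 522 737 mm⁴.
Bottom flange (beyond web): 94 × 22, A = 2 068 mm², x = 63 mm, Ī = 1 522 737 mm⁴.
Centroid: x̄ = ΣA·x / ΣA = 41.1797 mm.
Transfer each piece to the centroidal y-axis using Ī + A·d² with d = x − 41.1797:
  web: d = -33.1797 mm → contributes +3 052 454 mm⁴
  top flange (beyond web): d = 21.8203 mm → contributes +2 507 365 mm⁴
  bottom flange (beyond web): d = 21.8203 mm → contributes +2 507 365 mm⁴
Total I = 8 067 184 mm⁴.
Extreme fibre distance c = 68.8203 mm; S = I/c = 117 221 mm³.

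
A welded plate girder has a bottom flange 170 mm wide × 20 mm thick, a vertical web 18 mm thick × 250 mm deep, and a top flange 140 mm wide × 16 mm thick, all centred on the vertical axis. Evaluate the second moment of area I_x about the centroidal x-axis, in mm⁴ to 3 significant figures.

Decompose the section into non-overlapping parts with the origin at the bottom-left of its bounding rectangle.
Bottom plate: 170 × 20, A = 3 400 mm², y = 10 mm, Ī = 113 333 mm⁴.
Web plate: 18 × 250, A = 4 500 mm², y = 145 mm, Ī = 23 437 500 mm⁴.
Top plate: 140 × 16, A = 2 240 mm², y = 278 mm, Ī = 47 787 mm⁴.
Centroid: ȳ = ΣA·y / ΣA = 129.11 mm.
Transfer each piece to the centroidal x-axis using Ī + A·d² with d = y − 129.11:
  bottom plate: d = -119.11 mm → contributes +48 353 349 mm⁴
  web plate: d = 15.886 mm → contributes +24 573 086 mm⁴
  top plate: d = 148.89 mm → contributes +49 701 693 mm⁴
Total I = 122 628 127 mm⁴.

I_x ≈ 1.23 × 10⁸ mm⁴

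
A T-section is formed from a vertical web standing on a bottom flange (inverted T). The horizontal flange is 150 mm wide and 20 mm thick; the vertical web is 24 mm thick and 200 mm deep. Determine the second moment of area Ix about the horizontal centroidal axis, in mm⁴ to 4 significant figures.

Decompose the section into non-overlapping parts with the origin at the bottom-left of its bounding rectangle.
Flange: 150 × 20, A = 3 000 mm², y = 10 mm, Ī = 100 000 mm⁴.
Web: 24 × 200, A = 4 800 mm², y = 120 mm, Ī = 16 000 000 mm⁴.
Centroid: ȳ = ΣA·y / ΣA = 77.6923 mm.
Transfer each piece to the horizontal centroidal axis using Ī + A·d² with d = y − 77.6923:
  flange: d = -67.6923 mm → contributes +13 846 746 mm⁴
  web: d = 42.3077 mm → contributes +24 591 716 mm⁴
Total I = 38 438 462 mm⁴.

Ix ≈ 3.844 × 10⁷ mm⁴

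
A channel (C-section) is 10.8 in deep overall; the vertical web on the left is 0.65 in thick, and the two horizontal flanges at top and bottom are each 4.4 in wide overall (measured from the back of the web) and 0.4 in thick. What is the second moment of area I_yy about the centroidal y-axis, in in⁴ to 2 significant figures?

I_yy ≈ 14 in⁴

Treat the section as a set of non-overlapping primitives; coordinates are from the bounding-box lower-left.
Web: 0.65 × 10.8, A = 7.02 in², x = 0.325 in, Ī = 0.2472 in⁴.
Top flange (beyond web): 3.75 × 0.4, A = 1.5 in², x = 2.525 in, Ī = 1.758 in⁴.
Bottom flange (beyond web): 3.75 × 0.4, A = 1.5 in², x = 2.525 in, Ī = 1.758 in⁴.
Centroid: x̄ = ΣA·x / ΣA = 0.9837 in.
Transfer each piece to the centroidal y-axis using Ī + A·d² with d = x − 0.9837:
  web: d = -0.6587 in → contributes +3.293 in⁴
  top flange (beyond web): d = 1.541 in → contributes +5.321 in⁴
  bottom flange (beyond web): d = 1.541 in → contributes +5.321 in⁴
Total I = 13.94 in⁴.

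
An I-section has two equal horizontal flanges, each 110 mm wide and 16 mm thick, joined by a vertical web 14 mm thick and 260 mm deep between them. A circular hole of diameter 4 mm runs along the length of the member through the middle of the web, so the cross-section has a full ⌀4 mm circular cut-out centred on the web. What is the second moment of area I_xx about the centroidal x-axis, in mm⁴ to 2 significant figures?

Split into non-overlapping primitives; take the origin at the lower-left of the bounding box.
Bottom flange: 110 × 16, A = 1 760 mm², y = 8 mm, Ī = 37 547 mm⁴.
Web: 14 × 260, A = 3 640 mm², y = 146 mm, Ī = 20 505 333 mm⁴.
Top flange: 110 × 16, A = 1 760 mm², y = 284 mm, Ī = 37 547 mm⁴.
Hole (subtracted): ⌀4, A = 12.57 mm², y = 146 mm, Ī = 12.57 mm⁴.
By symmetry the centroid is at mid-height, ȳ = 146 mm.
Transfer each piece to the centroidal x-axis using Ī + A·d² with d = y − 146:
  bottom flange: d = -138 mm → contributes +33 554 987 mm⁴
  web: d = 0 mm → contributes +20 505 333 mm⁴
  top flange: d = 138 mm → contributes +33 554 987 mm⁴
  hole: d = 0 mm → contributes −12.57 mm⁴
Total I = 87 615 294 mm⁴.

I_xx ≈ 8.8 × 10⁷ mm⁴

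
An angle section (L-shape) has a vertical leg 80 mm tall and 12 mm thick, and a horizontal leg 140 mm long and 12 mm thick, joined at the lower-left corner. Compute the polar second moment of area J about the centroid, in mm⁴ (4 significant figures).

Break the section into simple shapes (no overlaps), measuring from the bottom-left corner of the bounding box.
Vertical leg: 12 × 80, A = 960 mm², y = 40 mm, Ī = 512 000 mm⁴.
Horizontal leg (remainder): 128 × 12, A = 1 536 mm², y = 6 mm, Ī = 18 432 mm⁴.
Centroid: ȳ = ΣA·y / ΣA = 19.0769 mm.
Transfer each piece to the centroidal x-axis using Ī + A·d² with d = y − 19.0769:
  vertical leg: d = 20.9231 mm → contributes +932 264 mm⁴
  horizontal leg (remainder): d = -13.0769 mm → contributes +281 097 mm⁴
Total I = 1 213 361 mm⁴.
For the y-axis: x̄ = 49.0769 mm.
Repeating about the centroidal y-axis gives I_y = 5 003 441 mm⁴.
Polar second moment: J = I_x + I_y = 6 216 802 mm⁴.

J ≈ 6.217 × 10⁶ mm⁴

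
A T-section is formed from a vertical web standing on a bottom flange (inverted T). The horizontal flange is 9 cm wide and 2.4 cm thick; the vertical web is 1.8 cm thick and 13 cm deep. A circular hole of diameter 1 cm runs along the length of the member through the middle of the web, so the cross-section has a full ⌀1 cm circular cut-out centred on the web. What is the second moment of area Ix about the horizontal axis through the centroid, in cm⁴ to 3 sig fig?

Decompose the section into non-overlapping parts with the origin at the bottom-left of its bounding rectangle.
Flange: 9 × 2.4, A = 21.6 cm², y = 1.2 cm, Ī = 10.368 cm⁴.
Web: 1.8 × 13, A = 23.4 cm², y = 8.9 cm, Ī = 329.55 cm⁴.
Hole (subtracted): ⌀1, A = 0.7854 cm², y = 8.9 cm, Ī = 0.049087 cm⁴.
Centroid: ȳ = ΣA·y / ΣA = 5.1383 cm.
Transfer each piece to the horizontal axis through the centroid using Ī + A·d² with d = y − 5.1383:
  flange: d = -3.9383 cm → contributes +345.4 cm⁴
  web: d = 3.7617 cm → contributes +660.66 cm⁴
  hole: d = 3.7617 cm → contributes −11.162 cm⁴
Total I = 994.89 cm⁴.

Ix ≈ 995 cm⁴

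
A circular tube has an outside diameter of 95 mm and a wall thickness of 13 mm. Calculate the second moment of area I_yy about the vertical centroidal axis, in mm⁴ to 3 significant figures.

Treat the section as a set of non-overlapping primitives; coordinates are from the bounding-box lower-left.
Outer circle: ⌀95, A = 7088.2 mm², x = 47.5 mm, Ī = 3 998 198 mm⁴.
Bore (subtracted): ⌀69, A = 3739.3 mm², x = 47.5 mm, Ī = 1 112 670 mm⁴.
By symmetry the centroid is at mid-width, x̄ = 47.5 mm.
All pieces are centred on the vertical centroidal axis, so I = ΣĪ (holes subtracted) = 2 885 529 mm⁴.

I_yy ≈ 2.89 × 10⁶ mm⁴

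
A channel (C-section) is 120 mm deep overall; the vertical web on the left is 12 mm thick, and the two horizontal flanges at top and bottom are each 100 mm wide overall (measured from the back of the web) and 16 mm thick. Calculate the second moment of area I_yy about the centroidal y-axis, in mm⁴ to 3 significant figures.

Treat the section as a set of non-overlapping primitives; coordinates are from the bounding-box lower-left.
Web: 12 × 120, A = 1 440 mm², x = 6 mm, Ī = 17 280 mm⁴.
Top flange (beyond web): 88 × 16, A = 1 408 mm², x = 56 mm, Ī = 908 629 mm⁴.
Bottom flange (beyond web): 88 × 16, A = 1 408 mm², x = 56 mm, Ī = 908 629 mm⁴.
Centroid: x̄ = ΣA·x / ΣA = 39.083 mm.
Transfer each piece to the centroidal y-axis using Ī + A·d² with d = x − 39.083:
  web: d = -33.083 mm → contributes +1 593 310 mm⁴
  top flange (beyond web): d = 16.917 mm → contributes +1 311 592 mm⁴
  bottom flange (beyond web): d = 16.917 mm → contributes +1 311 592 mm⁴
Total I = 4 216 494 mm⁴.

I_yy ≈ 4.22 × 10⁶ mm⁴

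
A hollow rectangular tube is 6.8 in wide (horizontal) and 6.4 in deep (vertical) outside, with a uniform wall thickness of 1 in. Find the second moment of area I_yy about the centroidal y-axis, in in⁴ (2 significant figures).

Split into non-overlapping primitives; take the origin at the lower-left of the bounding box.
Outer rectangle: 6.8 × 6.4, A = 43.52 in², x = 3.4 in, Ī = 167.7 in⁴.
Inner void (subtracted): 4.8 × 4.4, A = 21.12 in², x = 3.4 in, Ī = 40.55 in⁴.
By symmetry the centroid is at mid-width, x̄ = 3.4 in.
All pieces are centred on the centroidal y-axis, so I = ΣĪ (holes subtracted) = 127.1 in⁴.

I_yy ≈ 130 in⁴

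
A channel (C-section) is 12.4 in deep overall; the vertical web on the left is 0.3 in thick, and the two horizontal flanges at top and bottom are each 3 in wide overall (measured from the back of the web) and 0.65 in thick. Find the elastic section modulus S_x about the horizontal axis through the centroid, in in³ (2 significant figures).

Break the section into simple shapes (no overlaps), measuring from the bottom-left corner of the bounding box.
Web: 0.3 × 12.4, A = 3.72 in², y = 6.2 in, Ī = 47.67 in⁴.
Top flange (beyond web): 2.7 × 0.65, A = 1.755 in², y = 12.08 in, Ī = 0.06179 in⁴.
Bottom flange (beyond web): 2.7 × 0.65, A = 1.755 in², y = 0.325 in, Ī = 0.06179 in⁴.
By symmetry the centroid is at mid-height, ȳ = 6.2 in.
Transfer each piece to the horizontal axis through the centroid using Ī + A·d² with d = y − 6.2:
  web: d = 0 in → contributes +47.67 in⁴
  top flange (beyond web): d = 5.875 in → contributes +60.64 in⁴
  bottom flange (beyond web): d = -5.875 in → contributes +60.64 in⁴
Total I = 168.9 in⁴.
Extreme fibre distance c = 6.2 in; S = I/c = 27.25 in³.

S_x ≈ 27 in³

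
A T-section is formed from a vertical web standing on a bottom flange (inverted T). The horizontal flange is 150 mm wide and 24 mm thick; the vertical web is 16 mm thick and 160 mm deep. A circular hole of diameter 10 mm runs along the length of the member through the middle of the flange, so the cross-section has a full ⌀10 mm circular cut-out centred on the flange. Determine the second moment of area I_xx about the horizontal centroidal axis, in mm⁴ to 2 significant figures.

Break the section into simple shapes (no overlaps), measuring from the bottom-left corner of the bounding box.
Flange: 150 × 24, A = 3 600 mm², y = 12 mm, Ī = 172 800 mm⁴.
Web: 16 × 160, A = 2 560 mm², y = 104 mm, Ī = 5 461 333 mm⁴.
Hole (subtracted): ⌀10, A = 78.54 mm², y = 12 mm, Ī = 490.9 mm⁴.
Centroid: ȳ = ΣA·y / ΣA = 50.73 mm.
Transfer each piece to the horizontal centroidal axis using Ī + A·d² with d = y − 50.73:
  flange: d = -38.73 mm → contributes +5 572 161 mm⁴
  web: d = 53.27 mm → contributes +12 726 498 mm⁴
  hole: d = -38.73 mm → contributes −118 287 mm⁴
Total I = 18 180 372 mm⁴.

I_xx ≈ 1.8 × 10⁷ mm⁴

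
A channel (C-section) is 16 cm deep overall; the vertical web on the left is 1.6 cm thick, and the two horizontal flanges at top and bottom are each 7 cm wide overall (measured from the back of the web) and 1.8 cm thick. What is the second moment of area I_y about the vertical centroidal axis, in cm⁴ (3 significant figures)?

Decompose the section into non-overlapping parts with the origin at the bottom-left of its bounding rectangle.
Web: 1.6 × 16, A = 25.6 cm², x = 0.8 cm, Ī = 5.4613 cm⁴.
Top flange (beyond web): 5.4 × 1.8, A = 9.72 cm², x = 4.3 cm, Ī = 23.62 cm⁴.
Bottom flange (beyond web): 5.4 × 1.8, A = 9.72 cm², x = 4.3 cm, Ī = 23.62 cm⁴.
Centroid: x̄ = ΣA·x / ΣA = 2.3107 cm.
Transfer each piece to the vertical centroidal axis using Ī + A·d² with d = x − 2.3107:
  web: d = -1.5107 cm → contributes +63.883 cm⁴
  top flange (beyond web): d = 1.9893 cm → contributes +62.086 cm⁴
  bottom flange (beyond web): d = 1.9893 cm → contributes +62.086 cm⁴
Total I = 188.06 cm⁴.

I_y ≈ 188 cm⁴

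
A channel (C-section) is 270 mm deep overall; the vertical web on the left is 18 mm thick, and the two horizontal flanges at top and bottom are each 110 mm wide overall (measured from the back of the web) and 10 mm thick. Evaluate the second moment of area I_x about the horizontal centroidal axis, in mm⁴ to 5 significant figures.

I_x ≈ 6.0636 × 10⁷ mm⁴

Break the section into simple shapes (no overlaps), measuring from the bottom-left corner of the bounding box.
Web: 18 × 270, A = 4 860 mm², y = 135 mm, Ī = 29 524 500 mm⁴.
Top flange (beyond web): 92 × 10, A = 920 mm², y = 265 mm, Ī = 7666.667 mm⁴.
Bottom flange (beyond web): 92 × 10, A = 920 mm², y = 5 mm, Ī = 7666.667 mm⁴.
By symmetry the centroid is at mid-height, ȳ = 135 mm.
Transfer each piece to the horizontal centroidal axis using Ī + A·d² with d = y − 135:
  web: d = 0 mm → contributes +29 524 500 mm⁴
  top flange (beyond web): d = 130 mm → contributes +15 555 667 mm⁴
  bottom flange (beyond web): d = -130 mm → contributes +15 555 667 mm⁴
Total I = 60 635 833 mm⁴.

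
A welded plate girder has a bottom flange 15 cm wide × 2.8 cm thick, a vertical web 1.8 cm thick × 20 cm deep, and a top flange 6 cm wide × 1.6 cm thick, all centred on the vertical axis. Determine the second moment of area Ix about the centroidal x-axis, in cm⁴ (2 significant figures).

Ix ≈ 6200 cm⁴

Treat the section as a set of non-overlapping primitives; coordinates are from the bounding-box lower-left.
Bottom plate: 15 × 2.8, A = 42 cm², y = 1.4 cm, Ī = 27.44 cm⁴.
Web plate: 1.8 × 20, A = 36 cm², y = 12.8 cm, Ī = 1 200 cm⁴.
Top plate: 6 × 1.6, A = 9.6 cm², y = 23.6 cm, Ī = 2.048 cm⁴.
Centroid: ȳ = ΣA·y / ΣA = 8.518 cm.
Transfer each piece to the centroidal x-axis using Ī + A·d² with d = y − 8.518:
  bottom plate: d = -7.118 cm → contributes +2 155 cm⁴
  web plate: d = 4.282 cm → contributes +1 860 cm⁴
  top plate: d = 15.08 cm → contributes +2 186 cm⁴
Total I = 6 201 cm⁴.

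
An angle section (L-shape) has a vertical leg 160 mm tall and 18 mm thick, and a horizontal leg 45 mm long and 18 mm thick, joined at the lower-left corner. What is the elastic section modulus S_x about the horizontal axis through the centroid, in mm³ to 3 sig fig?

S_x ≈ 9.14 × 10⁴ mm³

Decompose the section into non-overlapping parts with the origin at the bottom-left of its bounding rectangle.
Vertical leg: 18 × 160, A = 2 880 mm², y = 80 mm, Ī = 6 144 000 mm⁴.
Horizontal leg (remainder): 27 × 18, A = 486 mm², y = 9 mm, Ī = 13 122 mm⁴.
Centroid: ȳ = ΣA·y / ΣA = 69.749 mm.
Transfer each piece to the horizontal axis through the centroid using Ī + A·d² with d = y − 69.749:
  vertical leg: d = 10.251 mm → contributes +6 446 659 mm⁴
  horizontal leg (remainder): d = -60.749 mm → contributes +1 806 656 mm⁴
Total I = 8 253 315 mm⁴.
Extreme fibre distance c = 90.251 mm; S = I/c = 91 448 mm³.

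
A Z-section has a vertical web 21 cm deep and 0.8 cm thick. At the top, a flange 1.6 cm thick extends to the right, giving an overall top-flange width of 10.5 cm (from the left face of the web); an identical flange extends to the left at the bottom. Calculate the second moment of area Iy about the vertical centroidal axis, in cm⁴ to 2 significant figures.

Iy ≈ 1100 cm⁴

Decompose the section into non-overlapping parts with the origin at the bottom-left of its bounding rectangle.
Web: 0.8 × 21, A = 16.8 cm², x = 10.1 cm, Ī = 0.896 cm⁴.
Top flange (beyond web): 9.7 × 1.6, A = 15.52 cm², x = 15.35 cm, Ī = 121.7 cm⁴.
Bottom flange (beyond web): 9.7 × 1.6, A = 15.52 cm², x = 4.85 cm, Ī = 121.7 cm⁴.
Centroid: x̄ = ΣA·x / ΣA = 10.1 cm.
Transfer each piece to the vertical centroidal axis using Ī + A·d² with d = x − 10.1:
  web: d = 0 cm → contributes +0.896 cm⁴
  top flange (beyond web): d = 5.25 cm → contributes +549.5 cm⁴
  bottom flange (beyond web): d = -5.25 cm → contributes +549.5 cm⁴
Total I = 1 100 cm⁴.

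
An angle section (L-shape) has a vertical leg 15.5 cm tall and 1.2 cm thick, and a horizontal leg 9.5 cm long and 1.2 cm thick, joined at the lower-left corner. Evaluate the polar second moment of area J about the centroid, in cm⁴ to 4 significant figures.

J ≈ 911.0 cm⁴

Split into non-overlapping primitives; take the origin at the lower-left of the bounding box.
Vertical leg: 1.2 × 15.5, A = 18.6 cm², y = 7.75 cm, Ī = 372.388 cm⁴.
Horizontal leg (remainder): 8.3 × 1.2, A = 9.96 cm², y = 0.6 cm, Ī = 1.1952 cm⁴.
Centroid: ȳ = ΣA·y / ΣA = 5.25651 cm.
Transfer each piece to the centroidal x-axis using Ī + A·d² with d = y − 5.25651:
  vertical leg: d = 2.49349 cm → contributes +488.033 cm⁴
  horizontal leg (remainder): d = -4.65651 cm → contributes +217.159 cm⁴
Total I = 705.192 cm⁴.
For the y-axis: x̄ = 2.25651 cm.
Repeating about the centroidal y-axis gives I_y = 205.764 cm⁴.
Polar second moment: J = I_x + I_y = 910.955 cm⁴.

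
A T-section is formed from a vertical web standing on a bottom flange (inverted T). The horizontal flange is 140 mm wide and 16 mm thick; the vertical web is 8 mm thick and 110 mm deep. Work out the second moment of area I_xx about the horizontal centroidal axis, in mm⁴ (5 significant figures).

I_xx ≈ 3.4427 × 10⁶ mm⁴

Break the section into simple shapes (no overlaps), measuring from the bottom-left corner of the bounding box.
Flange: 140 × 16, A = 2 240 mm², y = 8 mm, Ī = 47786.67 mm⁴.
Web: 8 × 110, A = 880 mm², y = 71 mm, Ī = 887333.3 mm⁴.
Centroid: ȳ = ΣA·y / ΣA = 25.76923 mm.
Transfer each piece to the horizontal centroidal axis using Ī + A·d² with d = y − 25.76923:
  flange: d = -17.76923 mm → contributes +755056.7 mm⁴
  web: d = 45.23077 mm → contributes +2 687 657 mm⁴
Total I = 3 442 714 mm⁴.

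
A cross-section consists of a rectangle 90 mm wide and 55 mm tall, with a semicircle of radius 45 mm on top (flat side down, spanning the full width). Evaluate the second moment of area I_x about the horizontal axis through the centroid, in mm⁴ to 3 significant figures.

Split into non-overlapping primitives; take the origin at the lower-left of the bounding box.
Rectangular body: 90 × 55, A = 4 950 mm², y = 27.5 mm, Ī = 1 247 813 mm⁴.
Semicircular cap: semicircle r = 45, A = 3180.9 mm², y = 74.099 mm, Ī = 450 072 mm⁴.
Centroid: ȳ = ΣA·y / ΣA = 45.73 mm.
Transfer each piece to the horizontal axis through the centroid using Ī + A·d² with d = y − 45.73:
  rectangular body: d = -18.23 mm → contributes +2 892 818 mm⁴
  semicircular cap: d = 28.369 mm → contributes +3 010 000 mm⁴
Total I = 5 902 818 mm⁴.

I_x ≈ 5.90 × 10⁶ mm⁴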